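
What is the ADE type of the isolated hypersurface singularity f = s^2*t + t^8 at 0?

The Hessian of f at 0 has rank 0. Corank 2; j^3 = s^2*t has shape L^2 M (L != M), so D-series; mu = 9 gives D_9.

D9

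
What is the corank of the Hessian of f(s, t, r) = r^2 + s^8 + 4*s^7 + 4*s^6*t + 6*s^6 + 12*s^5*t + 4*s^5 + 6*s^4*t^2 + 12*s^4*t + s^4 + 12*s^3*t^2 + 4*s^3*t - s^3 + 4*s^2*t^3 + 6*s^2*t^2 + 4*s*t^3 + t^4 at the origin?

2

Hessian at 0 has rank 1.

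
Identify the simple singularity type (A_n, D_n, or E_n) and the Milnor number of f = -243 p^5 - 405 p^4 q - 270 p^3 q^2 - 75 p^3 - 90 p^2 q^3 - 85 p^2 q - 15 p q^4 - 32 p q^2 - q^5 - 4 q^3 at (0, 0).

Type D6, Milnor number mu = 6.

The Hessian of f at 0 has rank 0. Corank 2; j^3 = -(3*p + q)*(5*p + 2*q)^2 has shape L^2 M (L != M), so D-series; mu = 6 gives D_6.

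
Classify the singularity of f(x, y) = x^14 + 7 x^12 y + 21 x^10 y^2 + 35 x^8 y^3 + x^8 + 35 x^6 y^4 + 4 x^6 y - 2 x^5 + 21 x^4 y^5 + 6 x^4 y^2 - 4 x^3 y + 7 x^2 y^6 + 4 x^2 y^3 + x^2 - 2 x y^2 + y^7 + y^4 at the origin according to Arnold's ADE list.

The Hessian of f at 0 is [[2, 0], [0, 0]] with rank 1, so corank 1. A Groebner basis of the Jacobian ideal J(f) in C{x,y} is {x^3, x^2*y - x/2 + y^2/2, -x^2 + x*y^2, -x*y + y^3}; counting standard monomials gives mu = 6. Corank 1: A-series; mu = 6 gives A_6.

A_6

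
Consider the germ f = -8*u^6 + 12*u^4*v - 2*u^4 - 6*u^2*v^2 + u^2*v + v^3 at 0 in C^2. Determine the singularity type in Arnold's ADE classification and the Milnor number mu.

The Hessian of f at 0 has rank 0. Corank 2; j^3 = v*(u^2 + v^2) splits into three distinct lines over C (the quadratic factor has nonzero discriminant), so D_4.

Type D_{4}, Milnor number mu = 4.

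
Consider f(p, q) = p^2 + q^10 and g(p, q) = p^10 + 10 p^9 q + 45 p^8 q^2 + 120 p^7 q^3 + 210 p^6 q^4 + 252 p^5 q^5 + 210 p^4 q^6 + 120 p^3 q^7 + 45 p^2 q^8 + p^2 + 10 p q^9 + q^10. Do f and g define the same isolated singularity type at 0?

Yes.

The Hessian of f at 0 has rank 1. Corank 1: A-series; mu = 9 gives A_9. The Hessian of g at 0 has rank 1. Corank 1: A-series; mu = 9 gives A_9. Both have type A_9, hence right-equivalent.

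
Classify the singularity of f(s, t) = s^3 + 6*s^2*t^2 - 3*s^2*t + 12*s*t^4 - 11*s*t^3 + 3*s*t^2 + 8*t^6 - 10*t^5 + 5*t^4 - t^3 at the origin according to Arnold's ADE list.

The Hessian of f at 0 is [[0, 0], [0, 0]] with rank 0, so corank 2. A Groebner basis of the Jacobian ideal J(f) in C{s,t} is {-s^2/4 + s*t/2 + t^4 - t^3/12 - t^2/4, s^3 + 7*s^2/4 - 7*s*t/2 - 5*t^3/12 + 7*t^2/4, s^2*t + 13*s^2/12 - 13*s*t/6 - 23*t^3/36 + 13*t^2/12, s^2/2 + s*t^2 - s*t - 5*t^3/6 + t^2/2}; counting standard monomials gives mu = 7. Corank 2; j^3 = (s - t)^3 is a perfect cube, so E-series; the 4-jet and mu = 7 give E_7.

E_7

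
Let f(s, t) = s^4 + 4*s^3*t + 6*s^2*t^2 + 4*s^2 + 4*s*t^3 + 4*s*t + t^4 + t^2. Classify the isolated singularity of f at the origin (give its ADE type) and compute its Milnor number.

Type A_{3}, Milnor number mu = 3.

The Hessian of f at 0 has rank 1. Corank 1: A-series; mu = 3 gives A_3.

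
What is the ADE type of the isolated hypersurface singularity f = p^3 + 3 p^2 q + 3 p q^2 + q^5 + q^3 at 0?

The Hessian of f at 0 has rank 0. Corank 2; j^3 = (p + q)^3 is a perfect cube, so E-series; the 5-jet and mu = 8 give E_8.

E_{8}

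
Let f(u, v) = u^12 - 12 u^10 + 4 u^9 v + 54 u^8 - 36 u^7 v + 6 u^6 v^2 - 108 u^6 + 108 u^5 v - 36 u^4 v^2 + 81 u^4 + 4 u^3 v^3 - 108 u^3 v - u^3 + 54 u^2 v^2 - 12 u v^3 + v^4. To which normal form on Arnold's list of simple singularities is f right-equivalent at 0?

The Hessian of f at 0 has rank 0. Corank 2; j^3 = -u^3 is a perfect cube, so E-series; the 4-jet and mu = 6 give E_6.

E_6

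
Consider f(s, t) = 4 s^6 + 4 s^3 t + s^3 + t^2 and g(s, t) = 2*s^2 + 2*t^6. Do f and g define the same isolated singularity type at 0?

No.

The Hessian of f at 0 is [[0, 0], [0, 2]] with rank 1, so corank 1. A Groebner basis of the Jacobian ideal J(f) in C{s,t} is {s^2, t}; counting standard monomials gives mu = 2. Corank 1: A-series; mu = 2 gives A_2. The Hessian of g at 0 is [[4, 0], [0, 0]] with rank 1, so corank 1. A Groebner basis of the Jacobian ideal J(g) in C{s,t} is {t^5, s}; counting standard monomials gives mu = 5. Corank 1: A-series; mu = 5 gives A_5. f is A_2 but g is A_5, hence not right-equivalent.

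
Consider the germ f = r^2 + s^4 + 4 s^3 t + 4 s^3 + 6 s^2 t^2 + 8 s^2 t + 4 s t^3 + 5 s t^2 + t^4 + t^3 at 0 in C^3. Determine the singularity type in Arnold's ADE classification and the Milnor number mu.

Type D_5, Milnor number mu = 5.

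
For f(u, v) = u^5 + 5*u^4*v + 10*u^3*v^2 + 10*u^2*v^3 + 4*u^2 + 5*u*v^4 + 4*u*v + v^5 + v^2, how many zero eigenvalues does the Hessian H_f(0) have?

The Hessian at 0 is [[8, 4], [4, 2]] of rank 1; hence corank 1.

1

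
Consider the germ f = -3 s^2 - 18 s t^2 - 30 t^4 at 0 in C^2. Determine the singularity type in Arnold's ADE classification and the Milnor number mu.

Type A_3, Milnor number mu = 3.

The Hessian of f at 0 has rank 1. Corank 1: A-series; mu = 3 gives A_3.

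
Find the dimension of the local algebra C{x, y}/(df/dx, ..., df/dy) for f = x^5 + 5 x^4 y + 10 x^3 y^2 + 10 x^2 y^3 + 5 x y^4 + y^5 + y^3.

The Hessian of f at 0 has rank 0. Corank 2; j^3 = y^3 is a perfect cube, so E-series; the 5-jet and mu = 8 give E_8.

8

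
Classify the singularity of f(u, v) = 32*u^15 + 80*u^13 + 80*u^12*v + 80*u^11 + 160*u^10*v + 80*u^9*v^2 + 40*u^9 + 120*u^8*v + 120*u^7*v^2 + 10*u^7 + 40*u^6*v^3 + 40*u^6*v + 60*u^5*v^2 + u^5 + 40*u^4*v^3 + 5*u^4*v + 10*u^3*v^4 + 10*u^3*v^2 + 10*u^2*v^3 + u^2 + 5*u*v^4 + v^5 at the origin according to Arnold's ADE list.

A_{4}

The Hessian of f at 0 is [[2, 0], [0, 0]] with rank 1, so corank 1. A Groebner basis of the Jacobian ideal J(f) in C{u,v} is {v^4, u}; counting standard monomials gives mu = 4. Corank 1: A-series; mu = 4 gives A_4.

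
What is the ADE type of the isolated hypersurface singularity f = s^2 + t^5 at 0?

The Hessian of f at 0 is [[2, 0], [0, 0]] with rank 1, so corank 1. A Groebner basis of the Jacobian ideal J(f) in C{s,t} is {t^4, s}; counting standard monomials gives mu = 4. Corank 1: A-series; mu = 4 gives A_4.

A_4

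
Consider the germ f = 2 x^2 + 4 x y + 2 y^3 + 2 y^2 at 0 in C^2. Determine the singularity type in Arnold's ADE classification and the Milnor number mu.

The Hessian of f at 0 has rank 1. Corank 1: A-series; mu = 2 gives A_2.

Type A2, Milnor number mu = 2.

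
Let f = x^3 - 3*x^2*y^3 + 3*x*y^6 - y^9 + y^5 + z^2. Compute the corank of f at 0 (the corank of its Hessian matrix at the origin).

2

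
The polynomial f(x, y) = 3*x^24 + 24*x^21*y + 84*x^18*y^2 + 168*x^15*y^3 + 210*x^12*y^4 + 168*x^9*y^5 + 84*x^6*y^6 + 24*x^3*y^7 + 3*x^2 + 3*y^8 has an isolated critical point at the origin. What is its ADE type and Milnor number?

The Hessian of f at 0 is [[6, 0], [0, 0]] with rank 1, so corank 1. A Groebner basis of the Jacobian ideal J(f) in C{x,y} is {y^7, x}; counting standard monomials gives mu = 7. Corank 1: A-series; mu = 7 gives A_7.

Type A7, Milnor number mu = 7.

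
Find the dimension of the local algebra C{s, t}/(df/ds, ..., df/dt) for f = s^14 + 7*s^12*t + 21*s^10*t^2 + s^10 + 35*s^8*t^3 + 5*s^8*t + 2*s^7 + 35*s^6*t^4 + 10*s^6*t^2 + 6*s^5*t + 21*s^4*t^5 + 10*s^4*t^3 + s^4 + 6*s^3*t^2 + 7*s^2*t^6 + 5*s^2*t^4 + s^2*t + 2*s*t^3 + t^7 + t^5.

The Hessian of f at 0 has rank 0. Corank 2; j^3 = s^2*t has shape L^2 M (L != M), so D-series; mu = 8 gives D_8.

8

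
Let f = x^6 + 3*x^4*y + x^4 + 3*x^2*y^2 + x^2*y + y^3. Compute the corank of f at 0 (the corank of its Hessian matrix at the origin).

2

Hessian at 0 has rank 0.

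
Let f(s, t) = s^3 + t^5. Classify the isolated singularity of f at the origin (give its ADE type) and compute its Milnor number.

The Hessian of f at 0 is [[0, 0], [0, 0]] with rank 0, so corank 2. A Groebner basis of the Jacobian ideal J(f) in C{s,t} is {t^4, s^2}; counting standard monomials gives mu = 8. Corank 2; j^3 = s^3 is a perfect cube, so E-series; the 5-jet and mu = 8 give E_8.

Type E8, Milnor number mu = 8.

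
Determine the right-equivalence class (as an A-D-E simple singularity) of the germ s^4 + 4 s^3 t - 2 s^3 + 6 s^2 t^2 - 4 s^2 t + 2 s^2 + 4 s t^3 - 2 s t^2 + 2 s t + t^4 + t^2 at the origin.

The Hessian of f at 0 has rank 2. Corank 0: nondegenerate Morse point, so A_1.

A1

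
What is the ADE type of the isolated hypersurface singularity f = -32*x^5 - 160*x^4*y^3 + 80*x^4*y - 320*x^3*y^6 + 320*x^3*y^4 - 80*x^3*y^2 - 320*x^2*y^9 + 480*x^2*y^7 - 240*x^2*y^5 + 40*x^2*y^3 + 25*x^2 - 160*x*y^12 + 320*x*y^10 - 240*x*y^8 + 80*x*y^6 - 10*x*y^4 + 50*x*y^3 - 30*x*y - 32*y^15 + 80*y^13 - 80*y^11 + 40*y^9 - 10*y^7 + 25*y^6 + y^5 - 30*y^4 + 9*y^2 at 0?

The Hessian of f at 0 is [[50, -30], [-30, 18]] with rank 1, so corank 1. A Groebner basis of the Jacobian ideal J(f) in C{x,y} is {x + y^3 - 3*y/5, x^2 - 9*y^2/25, x*y - 3*y^2/5}; counting standard monomials gives mu = 4. Corank 1: A-series; mu = 4 gives A_4.

A_4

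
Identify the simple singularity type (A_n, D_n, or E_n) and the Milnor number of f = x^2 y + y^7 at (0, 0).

Type D8, Milnor number mu = 8.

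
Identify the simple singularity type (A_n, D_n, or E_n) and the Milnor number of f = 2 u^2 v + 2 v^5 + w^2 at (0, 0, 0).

Type D_6, Milnor number mu = 6.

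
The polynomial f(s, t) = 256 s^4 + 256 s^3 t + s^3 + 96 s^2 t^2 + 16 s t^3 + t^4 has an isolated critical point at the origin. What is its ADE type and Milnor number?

Type E_{6}, Milnor number mu = 6.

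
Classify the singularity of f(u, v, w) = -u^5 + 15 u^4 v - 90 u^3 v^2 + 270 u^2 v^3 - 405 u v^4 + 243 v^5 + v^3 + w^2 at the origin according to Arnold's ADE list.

The Hessian of f at 0 has rank 1. Corank 2; j^3 = v^3 is a perfect cube, so E-series; the 5-jet and mu = 8 give E_8.

E_8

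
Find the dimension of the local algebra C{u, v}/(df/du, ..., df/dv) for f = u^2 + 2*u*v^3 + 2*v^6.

5

The Hessian of f at 0 has rank 1. Corank 1: A-series; mu = 5 gives A_5.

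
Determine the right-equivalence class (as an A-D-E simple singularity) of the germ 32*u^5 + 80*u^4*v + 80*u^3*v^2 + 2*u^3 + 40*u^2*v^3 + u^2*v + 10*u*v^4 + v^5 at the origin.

D_6

The Hessian of f at 0 is [[0, 0], [0, 0]] with rank 0, so corank 2. A Groebner basis of the Jacobian ideal J(f) in C{u,v} is {-u*v/10 + v^4, u*v^2, u^2 + u*v/2}; counting standard monomials gives mu = 6. Corank 2; j^3 = u^2*(2*u + v) has shape L^2 M (L != M), so D-series; mu = 6 gives D_6.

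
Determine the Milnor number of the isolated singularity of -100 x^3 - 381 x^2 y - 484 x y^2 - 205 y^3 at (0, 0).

4

The Hessian of f at 0 has rank 0. Corank 2; j^3 = -(4*x + 5*y)*(25*x^2 + 64*x*y + 41*y^2) splits into three distinct lines over C (the quadratic factor has nonzero discriminant), so D_4.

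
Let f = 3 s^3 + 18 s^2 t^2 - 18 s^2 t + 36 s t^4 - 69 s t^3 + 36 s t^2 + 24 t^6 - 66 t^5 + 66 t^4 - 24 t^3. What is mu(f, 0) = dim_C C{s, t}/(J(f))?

7

The Hessian of f at 0 has rank 0. Corank 2; j^3 = 3*(s - 2*t)^3 is a perfect cube, so E-series; the 4-jet and mu = 7 give E_7.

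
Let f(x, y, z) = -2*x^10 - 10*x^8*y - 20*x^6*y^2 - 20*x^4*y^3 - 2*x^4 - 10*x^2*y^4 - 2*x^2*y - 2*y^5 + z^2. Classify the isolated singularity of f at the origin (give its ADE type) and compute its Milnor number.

Type D_6, Milnor number mu = 6.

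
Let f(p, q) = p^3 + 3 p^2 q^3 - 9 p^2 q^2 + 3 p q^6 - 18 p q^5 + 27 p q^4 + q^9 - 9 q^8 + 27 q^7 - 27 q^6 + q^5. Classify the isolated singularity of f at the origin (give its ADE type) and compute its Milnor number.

The Hessian of f at 0 has rank 0. Corank 2; j^3 = p^3 is a perfect cube, so E-series; the 5-jet and mu = 8 give E_8.

Type E_{8}, Milnor number mu = 8.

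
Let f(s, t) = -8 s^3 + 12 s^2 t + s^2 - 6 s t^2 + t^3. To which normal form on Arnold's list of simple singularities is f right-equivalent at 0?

A_2

The Hessian of f at 0 has rank 1. Corank 1: A-series; mu = 2 gives A_2.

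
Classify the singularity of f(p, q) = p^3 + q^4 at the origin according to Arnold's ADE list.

E6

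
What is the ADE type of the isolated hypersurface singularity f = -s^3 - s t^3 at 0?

The Hessian of f at 0 has rank 0. Corank 2; j^3 = -s^3 is a perfect cube, so E-series; the 4-jet and mu = 7 give E_7.

E_7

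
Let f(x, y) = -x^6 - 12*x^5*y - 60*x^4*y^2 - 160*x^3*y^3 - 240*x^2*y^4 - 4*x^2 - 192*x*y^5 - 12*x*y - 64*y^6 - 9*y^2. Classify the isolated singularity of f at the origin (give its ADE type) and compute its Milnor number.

Type A5, Milnor number mu = 5.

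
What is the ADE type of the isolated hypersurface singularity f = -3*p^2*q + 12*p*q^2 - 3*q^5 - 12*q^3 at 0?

D6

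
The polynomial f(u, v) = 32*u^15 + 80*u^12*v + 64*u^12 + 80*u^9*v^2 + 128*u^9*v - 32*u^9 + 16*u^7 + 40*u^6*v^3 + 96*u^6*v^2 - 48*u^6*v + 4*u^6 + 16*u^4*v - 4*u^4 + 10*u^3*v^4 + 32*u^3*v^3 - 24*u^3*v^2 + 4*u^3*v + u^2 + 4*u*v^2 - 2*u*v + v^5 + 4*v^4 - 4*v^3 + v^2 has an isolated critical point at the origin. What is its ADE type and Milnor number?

Type A_4, Milnor number mu = 4.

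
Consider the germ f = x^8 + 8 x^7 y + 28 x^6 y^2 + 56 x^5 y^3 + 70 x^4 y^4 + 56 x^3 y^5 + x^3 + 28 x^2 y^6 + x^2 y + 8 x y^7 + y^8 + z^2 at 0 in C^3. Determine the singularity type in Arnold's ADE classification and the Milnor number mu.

The Hessian of f at 0 is [[0, 0, 0], [0, 0, 0], [0, 0, 2]] with rank 1, so corank 2. A Groebner basis of the Jacobian ideal J(f) in C{x,y,z} is {-x*y/8 + y^7, x*y^2, x^2 + x*y, z}; counting standard monomials gives mu = 9. Corank 2; j^3 = x^2*(x + y) has shape L^2 M (L != M), so D-series; mu = 9 gives D_9.

Type D_{9}, Milnor number mu = 9.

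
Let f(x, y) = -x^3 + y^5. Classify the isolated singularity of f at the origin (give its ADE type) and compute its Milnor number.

Type E_{8}, Milnor number mu = 8.

The Hessian of f at 0 has rank 0. Corank 2; j^3 = -x^3 is a perfect cube, so E-series; the 5-jet and mu = 8 give E_8.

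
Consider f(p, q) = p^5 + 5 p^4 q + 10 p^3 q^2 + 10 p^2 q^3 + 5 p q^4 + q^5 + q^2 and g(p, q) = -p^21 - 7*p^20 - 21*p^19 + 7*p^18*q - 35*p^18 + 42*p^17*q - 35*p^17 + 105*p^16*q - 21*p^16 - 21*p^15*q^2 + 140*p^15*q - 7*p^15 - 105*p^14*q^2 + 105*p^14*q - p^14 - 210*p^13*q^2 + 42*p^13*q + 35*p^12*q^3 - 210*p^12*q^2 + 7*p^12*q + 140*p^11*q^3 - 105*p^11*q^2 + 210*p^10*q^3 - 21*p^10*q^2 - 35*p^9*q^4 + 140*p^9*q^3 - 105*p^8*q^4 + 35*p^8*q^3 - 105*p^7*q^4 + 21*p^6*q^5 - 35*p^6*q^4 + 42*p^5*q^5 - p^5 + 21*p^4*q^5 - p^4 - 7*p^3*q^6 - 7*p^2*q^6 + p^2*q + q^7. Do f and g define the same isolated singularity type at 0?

The Hessian of f at 0 has rank 1. Corank 1: A-series; mu = 4 gives A_4. The Hessian of g at 0 has rank 0. Corank 2; j^3 = p^2*q has shape L^2 M (L != M), so D-series; mu = 8 gives D_8. f is A_4 but g is D_8, hence not right-equivalent.

No.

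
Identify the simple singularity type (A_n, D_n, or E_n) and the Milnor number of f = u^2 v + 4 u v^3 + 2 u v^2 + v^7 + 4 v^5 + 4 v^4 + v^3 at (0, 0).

Type D_8, Milnor number mu = 8.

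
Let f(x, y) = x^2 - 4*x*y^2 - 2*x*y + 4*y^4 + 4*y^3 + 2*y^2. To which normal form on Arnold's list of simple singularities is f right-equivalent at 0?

A_1

The Hessian of f at 0 is [[2, -2], [-2, 4]] with rank 2, so corank 0. A Groebner basis of the Jacobian ideal J(f) in C{x,y} is {x, y}; counting standard monomials gives mu = 1. Corank 0: nondegenerate Morse point, so A_1.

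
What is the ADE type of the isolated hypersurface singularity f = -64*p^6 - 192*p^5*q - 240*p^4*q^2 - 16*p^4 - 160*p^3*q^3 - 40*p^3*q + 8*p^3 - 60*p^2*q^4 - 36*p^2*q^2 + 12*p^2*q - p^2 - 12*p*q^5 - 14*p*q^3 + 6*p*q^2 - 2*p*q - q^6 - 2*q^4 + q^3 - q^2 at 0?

A_2

The Hessian of f at 0 is [[-2, -2], [-2, -2]] with rank 1, so corank 1. A Groebner basis of the Jacobian ideal J(f) in C{p,q} is {q^2, p + q}; counting standard monomials gives mu = 2. Corank 1: A-series; mu = 2 gives A_2.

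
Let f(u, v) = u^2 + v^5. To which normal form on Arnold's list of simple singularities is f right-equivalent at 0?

The Hessian of f at 0 has rank 1. Corank 1: A-series; mu = 4 gives A_4.

A_4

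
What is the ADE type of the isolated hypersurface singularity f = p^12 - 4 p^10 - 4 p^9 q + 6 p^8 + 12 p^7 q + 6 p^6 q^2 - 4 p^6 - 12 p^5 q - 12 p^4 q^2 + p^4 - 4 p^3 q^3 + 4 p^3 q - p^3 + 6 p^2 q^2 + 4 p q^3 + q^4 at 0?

E6

The Hessian of f at 0 has rank 0. Corank 2; j^3 = -p^3 is a perfect cube, so E-series; the 4-jet and mu = 6 give E_6.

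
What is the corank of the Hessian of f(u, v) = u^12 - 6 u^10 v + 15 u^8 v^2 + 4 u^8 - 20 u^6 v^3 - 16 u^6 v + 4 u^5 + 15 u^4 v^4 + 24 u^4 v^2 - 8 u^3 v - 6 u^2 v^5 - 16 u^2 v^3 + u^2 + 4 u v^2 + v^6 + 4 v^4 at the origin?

1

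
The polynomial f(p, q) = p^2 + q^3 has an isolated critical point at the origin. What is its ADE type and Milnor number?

Type A_{2}, Milnor number mu = 2.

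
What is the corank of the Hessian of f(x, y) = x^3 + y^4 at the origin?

Hessian at 0 has rank 0.

2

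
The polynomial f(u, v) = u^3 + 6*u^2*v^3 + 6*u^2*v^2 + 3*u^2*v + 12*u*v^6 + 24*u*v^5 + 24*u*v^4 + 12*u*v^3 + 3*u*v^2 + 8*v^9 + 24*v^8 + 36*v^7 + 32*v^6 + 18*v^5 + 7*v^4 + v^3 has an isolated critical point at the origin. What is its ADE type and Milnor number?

Type E_{6}, Milnor number mu = 6.

The Hessian of f at 0 has rank 0. Corank 2; j^3 = (u + v)^3 is a perfect cube, so E-series; the 4-jet and mu = 6 give E_6.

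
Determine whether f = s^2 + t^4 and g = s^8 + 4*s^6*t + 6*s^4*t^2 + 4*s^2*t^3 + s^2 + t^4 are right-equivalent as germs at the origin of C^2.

Yes.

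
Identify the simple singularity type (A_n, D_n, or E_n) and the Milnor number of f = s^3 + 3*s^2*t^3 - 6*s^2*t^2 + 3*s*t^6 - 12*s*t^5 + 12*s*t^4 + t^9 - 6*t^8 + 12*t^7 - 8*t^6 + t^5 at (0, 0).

Type E_{8}, Milnor number mu = 8.

The Hessian of f at 0 has rank 0. Corank 2; j^3 = s^3 is a perfect cube, so E-series; the 5-jet and mu = 8 give E_8.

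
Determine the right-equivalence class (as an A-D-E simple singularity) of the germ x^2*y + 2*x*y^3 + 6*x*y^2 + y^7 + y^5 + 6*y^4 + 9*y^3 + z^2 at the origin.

D_8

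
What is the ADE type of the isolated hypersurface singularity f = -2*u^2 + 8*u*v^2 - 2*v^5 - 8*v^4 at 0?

The Hessian of f at 0 is [[-4, 0], [0, 0]] with rank 1, so corank 1. A Groebner basis of the Jacobian ideal J(f) in C{u,v} is {u^2, -u/2 + v^2}; counting standard monomials gives mu = 4. Corank 1: A-series; mu = 4 gives A_4.

A_4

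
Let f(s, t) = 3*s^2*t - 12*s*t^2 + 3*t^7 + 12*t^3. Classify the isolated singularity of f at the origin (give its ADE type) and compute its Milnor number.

Type D_8, Milnor number mu = 8.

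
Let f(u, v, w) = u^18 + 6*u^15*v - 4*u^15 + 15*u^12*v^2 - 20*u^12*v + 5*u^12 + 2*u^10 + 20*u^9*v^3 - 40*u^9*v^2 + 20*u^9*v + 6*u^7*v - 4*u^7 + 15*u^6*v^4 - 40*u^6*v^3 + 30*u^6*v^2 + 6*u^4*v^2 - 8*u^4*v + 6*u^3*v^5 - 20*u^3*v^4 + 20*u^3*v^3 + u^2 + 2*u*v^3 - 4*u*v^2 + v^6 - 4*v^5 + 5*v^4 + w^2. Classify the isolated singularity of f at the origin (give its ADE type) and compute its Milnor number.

Type A3, Milnor number mu = 3.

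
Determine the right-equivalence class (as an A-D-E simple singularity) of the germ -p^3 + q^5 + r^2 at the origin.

The Hessian of f at 0 has rank 1. Corank 2; j^3 = -p^3 is a perfect cube, so E-series; the 5-jet and mu = 8 give E_8.

E8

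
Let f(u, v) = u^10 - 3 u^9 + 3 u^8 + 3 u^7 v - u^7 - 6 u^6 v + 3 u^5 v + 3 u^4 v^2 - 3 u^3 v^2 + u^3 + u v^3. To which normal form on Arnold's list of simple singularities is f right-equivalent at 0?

E_{7}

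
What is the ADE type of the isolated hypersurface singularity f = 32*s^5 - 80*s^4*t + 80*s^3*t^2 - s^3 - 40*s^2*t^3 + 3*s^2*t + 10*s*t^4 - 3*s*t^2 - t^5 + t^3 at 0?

E8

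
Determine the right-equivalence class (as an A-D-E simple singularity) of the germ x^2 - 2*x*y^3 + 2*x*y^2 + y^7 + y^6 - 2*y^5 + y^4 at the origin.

The Hessian of f at 0 has rank 1. Corank 1: A-series; mu = 6 gives A_6.

A_6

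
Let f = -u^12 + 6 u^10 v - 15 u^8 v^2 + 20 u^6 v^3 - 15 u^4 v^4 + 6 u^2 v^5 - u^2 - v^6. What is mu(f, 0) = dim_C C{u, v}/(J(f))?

5

The Hessian of f at 0 is [[-2, 0], [0, 0]] with rank 1, so corank 1. A Groebner basis of the Jacobian ideal J(f) in C{u,v} is {v^5, u}; counting standard monomials gives mu = 5. Corank 1: A-series; mu = 5 gives A_5.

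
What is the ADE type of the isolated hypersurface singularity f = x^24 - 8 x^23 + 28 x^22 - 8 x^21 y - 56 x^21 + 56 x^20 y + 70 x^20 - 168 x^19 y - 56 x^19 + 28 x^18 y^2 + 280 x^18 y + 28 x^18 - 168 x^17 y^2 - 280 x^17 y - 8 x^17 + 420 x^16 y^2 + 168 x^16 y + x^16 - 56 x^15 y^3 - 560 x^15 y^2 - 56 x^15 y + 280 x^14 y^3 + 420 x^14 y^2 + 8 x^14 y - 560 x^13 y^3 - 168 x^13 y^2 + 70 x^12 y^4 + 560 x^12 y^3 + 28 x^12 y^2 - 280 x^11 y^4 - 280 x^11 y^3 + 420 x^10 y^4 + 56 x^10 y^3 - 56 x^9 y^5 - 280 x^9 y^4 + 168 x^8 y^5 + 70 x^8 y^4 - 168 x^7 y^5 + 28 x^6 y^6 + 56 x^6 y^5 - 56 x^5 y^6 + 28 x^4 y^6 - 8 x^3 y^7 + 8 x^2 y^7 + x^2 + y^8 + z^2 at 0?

A7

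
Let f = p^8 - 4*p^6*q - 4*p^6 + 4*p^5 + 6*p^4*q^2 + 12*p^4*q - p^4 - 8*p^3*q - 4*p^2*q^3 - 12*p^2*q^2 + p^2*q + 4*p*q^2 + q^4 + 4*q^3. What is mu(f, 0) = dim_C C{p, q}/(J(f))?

The Hessian of f at 0 is [[0, 0], [0, 0]] with rank 0, so corank 2. A Groebner basis of the Jacobian ideal J(f) in C{p,q} is {p*q^2 + p*q/4 + q^2/2, -p*q/8 + q^3 - q^2/4, p^2 + 9*p*q/2 + 5*q^2}; counting standard monomials gives mu = 5. Corank 2; j^3 = q*(p + 2*q)^2 has shape L^2 M (L != M), so D-series; mu = 5 gives D_5.

5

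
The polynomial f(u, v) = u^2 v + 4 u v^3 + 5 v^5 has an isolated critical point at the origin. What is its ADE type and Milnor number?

Type D_{6}, Milnor number mu = 6.

The Hessian of f at 0 has rank 0. Corank 2; j^3 = u^2*v has shape L^2 M (L != M), so D-series; mu = 6 gives D_6.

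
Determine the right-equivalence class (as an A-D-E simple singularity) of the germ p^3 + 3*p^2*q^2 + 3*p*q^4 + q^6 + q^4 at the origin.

E6

The Hessian of f at 0 has rank 0. Corank 2; j^3 = p^3 is a perfect cube, so E-series; the 4-jet and mu = 6 give E_6.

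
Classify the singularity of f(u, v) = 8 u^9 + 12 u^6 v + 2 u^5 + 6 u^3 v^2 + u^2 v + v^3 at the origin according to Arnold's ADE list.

D4

The Hessian of f at 0 is [[0, 0], [0, 0]] with rank 0, so corank 2. A Groebner basis of the Jacobian ideal J(f) in C{u,v} is {v^3, u^2 + 3*v^2, u*v}; counting standard monomials gives mu = 4. Corank 2; j^3 = v*(u^2 + v^2) splits into three distinct lines over C (the quadratic factor has nonzero discriminant), so D_4.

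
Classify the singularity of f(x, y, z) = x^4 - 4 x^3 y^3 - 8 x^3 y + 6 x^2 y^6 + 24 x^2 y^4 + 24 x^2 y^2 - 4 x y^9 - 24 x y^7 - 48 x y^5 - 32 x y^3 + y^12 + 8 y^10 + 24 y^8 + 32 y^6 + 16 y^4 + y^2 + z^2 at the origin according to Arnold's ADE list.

A_{3}

The Hessian of f at 0 has rank 2. Corank 1: A-series; mu = 3 gives A_3.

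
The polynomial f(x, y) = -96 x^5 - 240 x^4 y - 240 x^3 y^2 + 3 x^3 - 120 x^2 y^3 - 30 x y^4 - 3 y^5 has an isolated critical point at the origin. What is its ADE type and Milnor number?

Type E_{8}, Milnor number mu = 8.

The Hessian of f at 0 has rank 0. Corank 2; j^3 = 3*x^3 is a perfect cube, so E-series; the 5-jet and mu = 8 give E_8.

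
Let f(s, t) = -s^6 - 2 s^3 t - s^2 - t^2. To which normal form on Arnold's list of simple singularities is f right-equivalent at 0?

A1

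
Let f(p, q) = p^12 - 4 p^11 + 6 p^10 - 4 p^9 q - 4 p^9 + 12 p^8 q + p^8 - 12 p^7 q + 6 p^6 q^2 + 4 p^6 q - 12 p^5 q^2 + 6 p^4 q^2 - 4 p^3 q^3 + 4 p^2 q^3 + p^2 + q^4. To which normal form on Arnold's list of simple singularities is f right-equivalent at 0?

A_3

The Hessian of f at 0 is [[2, 0], [0, 0]] with rank 1, so corank 1. A Groebner basis of the Jacobian ideal J(f) in C{p,q} is {q^3, p}; counting standard monomials gives mu = 3. Corank 1: A-series; mu = 3 gives A_3.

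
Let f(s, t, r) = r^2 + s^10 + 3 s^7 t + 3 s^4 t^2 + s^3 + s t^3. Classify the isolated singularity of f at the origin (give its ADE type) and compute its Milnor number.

The Hessian of f at 0 has rank 1. Corank 2; j^3 = s^3 is a perfect cube, so E-series; the 4-jet and mu = 7 give E_7.

Type E_7, Milnor number mu = 7.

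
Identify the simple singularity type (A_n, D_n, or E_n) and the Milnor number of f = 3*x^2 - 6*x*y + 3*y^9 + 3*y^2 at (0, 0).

Type A_{8}, Milnor number mu = 8.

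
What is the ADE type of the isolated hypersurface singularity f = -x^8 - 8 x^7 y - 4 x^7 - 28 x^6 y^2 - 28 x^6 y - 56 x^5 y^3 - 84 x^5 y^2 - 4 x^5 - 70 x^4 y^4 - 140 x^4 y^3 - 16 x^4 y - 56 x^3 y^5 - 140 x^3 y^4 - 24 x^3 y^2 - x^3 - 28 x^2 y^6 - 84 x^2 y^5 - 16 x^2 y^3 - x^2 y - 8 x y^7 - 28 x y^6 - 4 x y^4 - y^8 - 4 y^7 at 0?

The Hessian of f at 0 has rank 0. Corank 2; j^3 = -x^2*(x + y) has shape L^2 M (L != M), so D-series; mu = 9 gives D_9.

D_{9}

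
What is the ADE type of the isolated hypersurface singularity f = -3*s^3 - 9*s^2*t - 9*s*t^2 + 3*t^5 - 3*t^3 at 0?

The Hessian of f at 0 is [[0, 0], [0, 0]] with rank 0, so corank 2. A Groebner basis of the Jacobian ideal J(f) in C{s,t} is {t^4, s^2 + 2*s*t + t^2}; counting standard monomials gives mu = 8. Corank 2; j^3 = -3*(s + t)^3 is a perfect cube, so E-series; the 5-jet and mu = 8 give E_8.

E_8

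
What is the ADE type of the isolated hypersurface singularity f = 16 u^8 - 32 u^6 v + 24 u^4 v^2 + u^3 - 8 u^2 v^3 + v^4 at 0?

E_6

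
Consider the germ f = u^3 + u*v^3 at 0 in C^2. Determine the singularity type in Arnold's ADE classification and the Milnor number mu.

Type E7, Milnor number mu = 7.

The Hessian of f at 0 is [[0, 0], [0, 0]] with rank 0, so corank 2. A Groebner basis of the Jacobian ideal J(f) in C{u,v} is {u^3, u*v^2, 3*u^2 + v^3}; counting standard monomials gives mu = 7. Corank 2; j^3 = u^3 is a perfect cube, so E-series; the 4-jet and mu = 7 give E_7.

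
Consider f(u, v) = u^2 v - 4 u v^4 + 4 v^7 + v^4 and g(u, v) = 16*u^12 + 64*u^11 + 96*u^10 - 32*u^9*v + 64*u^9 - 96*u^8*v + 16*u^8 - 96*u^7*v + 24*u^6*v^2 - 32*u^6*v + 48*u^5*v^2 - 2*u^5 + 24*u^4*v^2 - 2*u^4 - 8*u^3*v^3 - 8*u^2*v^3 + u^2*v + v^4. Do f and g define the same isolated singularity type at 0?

Yes.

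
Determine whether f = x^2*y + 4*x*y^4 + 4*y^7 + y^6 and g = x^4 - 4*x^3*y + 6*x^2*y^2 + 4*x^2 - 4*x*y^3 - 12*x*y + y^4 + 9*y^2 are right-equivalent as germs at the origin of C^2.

No.

The Hessian of f at 0 has rank 0. Corank 2; j^3 = x^2*y has shape L^2 M (L != M), so D-series; mu = 7 gives D_7. The Hessian of g at 0 has rank 1. Corank 1: A-series; mu = 3 gives A_3. f is D_7 but g is A_3, hence not right-equivalent.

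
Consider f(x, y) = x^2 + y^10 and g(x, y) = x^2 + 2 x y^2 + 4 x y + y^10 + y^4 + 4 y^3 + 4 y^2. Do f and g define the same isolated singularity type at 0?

The Hessian of f at 0 is [[2, 0], [0, 0]] with rank 1, so corank 1. A Groebner basis of the Jacobian ideal J(f) in C{x,y} is {y^9, x}; counting standard monomials gives mu = 9. Corank 1: A-series; mu = 9 gives A_9. The Hessian of g at 0 is [[2, 4], [4, 8]] with rank 1, so corank 1. A Groebner basis of the Jacobian ideal J(g) in C{x,y} is {x^5 + 40*x^4 + 240*x^3*y - 560*x^3 - 1728*x^2*y + 1472*x^2 + 3456*x*y - 1024*x - 2048*y, x^4*y - 8*x^4 - 40*x^3*y + 80*x^3 + 240*x^2*y - 192*x^2 - 448*x*y + 128*x + 256*y, x + y^2 + 2*y}; counting standard monomials gives mu = 9. Corank 1: A-series; mu = 9 gives A_9. Both have type A_9, hence right-equivalent.

Yes.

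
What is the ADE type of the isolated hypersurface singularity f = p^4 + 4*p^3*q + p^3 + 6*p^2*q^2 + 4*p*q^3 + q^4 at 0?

The Hessian of f at 0 has rank 0. Corank 2; j^3 = p^3 is a perfect cube, so E-series; the 4-jet and mu = 6 give E_6.

E6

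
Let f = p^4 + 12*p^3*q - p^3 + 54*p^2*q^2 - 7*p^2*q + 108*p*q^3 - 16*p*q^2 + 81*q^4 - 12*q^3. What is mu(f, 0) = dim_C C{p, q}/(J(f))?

The Hessian of f at 0 has rank 0. Corank 2; j^3 = -(p + 2*q)^2*(p + 3*q) has shape L^2 M (L != M), so D-series; mu = 5 gives D_5.

5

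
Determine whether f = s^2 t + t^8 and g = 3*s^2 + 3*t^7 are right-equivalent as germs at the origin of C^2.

The Hessian of f at 0 has rank 0. Corank 2; j^3 = s^2*t has shape L^2 M (L != M), so D-series; mu = 9 gives D_9. The Hessian of g at 0 has rank 1. Corank 1: A-series; mu = 6 gives A_6. f is D_9 but g is A_6, hence not right-equivalent.

No.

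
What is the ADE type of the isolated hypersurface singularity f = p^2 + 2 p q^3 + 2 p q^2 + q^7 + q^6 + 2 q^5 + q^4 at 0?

A_6

The Hessian of f at 0 is [[2, 0], [0, 0]] with rank 1, so corank 1. A Groebner basis of the Jacobian ideal J(f) in C{p,q} is {p^3, p^2*q - p^2/2 - p*q/2 + p/2 + q^2/2, p^2/2 + p*q^2 - p*q/2 + p/2 + q^2/2, p + q^3 + q^2}; counting standard monomials gives mu = 6. Corank 1: A-series; mu = 6 gives A_6.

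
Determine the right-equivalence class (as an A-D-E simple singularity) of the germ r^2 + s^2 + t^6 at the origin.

The Hessian of f at 0 is [[2, 0, 0], [0, 0, 0], [0, 0, 2]] with rank 2, so corank 1. A Groebner basis of the Jacobian ideal J(f) in C{s,t,r} is {t^5, s, r}; counting standard monomials gives mu = 5. Corank 1: A-series; mu = 5 gives A_5.

A_5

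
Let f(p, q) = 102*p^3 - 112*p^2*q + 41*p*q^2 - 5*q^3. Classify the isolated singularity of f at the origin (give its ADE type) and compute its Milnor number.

Type D_{4}, Milnor number mu = 4.

The Hessian of f at 0 has rank 0. Corank 2; j^3 = (3*p - q)*(34*p^2 - 26*p*q + 5*q^2) splits into three distinct lines over C (the quadratic factor has nonzero discriminant), so D_4.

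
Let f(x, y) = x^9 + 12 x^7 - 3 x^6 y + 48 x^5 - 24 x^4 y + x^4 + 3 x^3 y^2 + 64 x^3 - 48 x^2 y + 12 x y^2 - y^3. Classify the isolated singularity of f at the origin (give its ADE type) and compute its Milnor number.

Type E_{6}, Milnor number mu = 6.

The Hessian of f at 0 has rank 0. Corank 2; j^3 = (4*x - y)^3 is a perfect cube, so E-series; the 4-jet and mu = 6 give E_6.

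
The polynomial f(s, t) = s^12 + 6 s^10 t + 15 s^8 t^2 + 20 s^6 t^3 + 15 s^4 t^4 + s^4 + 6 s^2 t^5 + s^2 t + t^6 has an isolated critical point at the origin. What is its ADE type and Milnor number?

Type D_7, Milnor number mu = 7.

The Hessian of f at 0 is [[0, 0], [0, 0]] with rank 0, so corank 2. A Groebner basis of the Jacobian ideal J(f) in C{s,t} is {s^2/6 + t^5, s^3, s*t}; counting standard monomials gives mu = 7. Corank 2; j^3 = s^2*t has shape L^2 M (L != M), so D-series; mu = 7 gives D_7.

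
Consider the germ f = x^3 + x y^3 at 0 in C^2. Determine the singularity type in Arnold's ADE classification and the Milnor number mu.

Type E_{7}, Milnor number mu = 7.

The Hessian of f at 0 has rank 0. Corank 2; j^3 = x^3 is a perfect cube, so E-series; the 4-jet and mu = 7 give E_7.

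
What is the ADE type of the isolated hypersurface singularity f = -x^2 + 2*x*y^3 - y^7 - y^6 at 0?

The Hessian of f at 0 has rank 1. Corank 1: A-series; mu = 6 gives A_6.

A6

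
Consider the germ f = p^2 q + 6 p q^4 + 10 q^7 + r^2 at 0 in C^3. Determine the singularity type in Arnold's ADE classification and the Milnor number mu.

The Hessian of f at 0 is [[0, 0, 0], [0, 0, 0], [0, 0, 2]] with rank 1, so corank 2. A Groebner basis of the Jacobian ideal J(f) in C{p,q,r} is {3*p^2/2 + p*q^3, p*q/3 + q^4, p^3, p^2*q, r}; counting standard monomials gives mu = 8. Corank 2; j^3 = p^2*q has shape L^2 M (L != M), so D-series; mu = 8 gives D_8.

Type D_{8}, Milnor number mu = 8.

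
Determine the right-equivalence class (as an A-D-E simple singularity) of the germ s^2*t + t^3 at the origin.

The Hessian of f at 0 is [[0, 0], [0, 0]] with rank 0, so corank 2. A Groebner basis of the Jacobian ideal J(f) in C{s,t} is {t^3, s^2 + 3*t^2, s*t}; counting standard monomials gives mu = 4. Corank 2; j^3 = t*(s^2 + t^2) splits into three distinct lines over C (the quadratic factor has nonzero discriminant), so D_4.

D4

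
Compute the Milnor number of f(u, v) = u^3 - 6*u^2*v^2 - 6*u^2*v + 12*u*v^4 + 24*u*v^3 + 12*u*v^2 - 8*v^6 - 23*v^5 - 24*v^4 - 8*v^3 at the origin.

The Hessian of f at 0 has rank 0. Corank 2; j^3 = (u - 2*v)^3 is a perfect cube, so E-series; the 5-jet and mu = 8 give E_8.

8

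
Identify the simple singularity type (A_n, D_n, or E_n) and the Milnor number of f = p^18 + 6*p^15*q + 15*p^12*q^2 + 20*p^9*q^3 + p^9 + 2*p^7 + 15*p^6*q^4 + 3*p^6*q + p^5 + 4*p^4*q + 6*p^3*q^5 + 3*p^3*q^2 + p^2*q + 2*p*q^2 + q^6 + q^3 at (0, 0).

The Hessian of f at 0 has rank 0. Corank 2; j^3 = q*(p + q)^2 has shape L^2 M (L != M), so D-series; mu = 7 gives D_7.

Type D_7, Milnor number mu = 7.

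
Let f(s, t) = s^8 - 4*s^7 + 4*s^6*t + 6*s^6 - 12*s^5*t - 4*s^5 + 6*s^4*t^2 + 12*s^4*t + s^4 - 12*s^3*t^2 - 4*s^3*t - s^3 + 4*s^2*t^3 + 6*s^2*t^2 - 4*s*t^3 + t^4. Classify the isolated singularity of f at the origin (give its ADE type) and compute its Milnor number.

The Hessian of f at 0 has rank 0. Corank 2; j^3 = -s^3 is a perfect cube, so E-series; the 4-jet and mu = 6 give E_6.

Type E_{6}, Milnor number mu = 6.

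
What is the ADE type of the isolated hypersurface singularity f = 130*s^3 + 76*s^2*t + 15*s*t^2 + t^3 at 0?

The Hessian of f at 0 is [[0, 0], [0, 0]] with rank 0, so corank 2. A Groebner basis of the Jacobian ideal J(f) in C{s,t} is {t^3, s^2 - 3*t^2/74, s*t + 15*t^2/74}; counting standard monomials gives mu = 4. Corank 2; j^3 = (5*s + t)*(26*s^2 + 10*s*t + t^2) splits into three distinct lines over C (the quadratic factor has nonzero discriminant), so D_4.

D_{4}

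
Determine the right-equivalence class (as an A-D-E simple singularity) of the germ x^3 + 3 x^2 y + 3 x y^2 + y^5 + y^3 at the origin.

E8

The Hessian of f at 0 has rank 0. Corank 2; j^3 = (x + y)^3 is a perfect cube, so E-series; the 5-jet and mu = 8 give E_8.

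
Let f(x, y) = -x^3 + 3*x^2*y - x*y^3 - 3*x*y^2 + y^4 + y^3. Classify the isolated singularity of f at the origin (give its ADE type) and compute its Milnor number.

The Hessian of f at 0 has rank 0. Corank 2; j^3 = -(x - y)^3 is a perfect cube, so E-series; the 4-jet and mu = 7 give E_7.

Type E_{7}, Milnor number mu = 7.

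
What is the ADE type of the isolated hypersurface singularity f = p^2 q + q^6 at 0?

D_7

The Hessian of f at 0 has rank 0. Corank 2; j^3 = p^2*q has shape L^2 M (L != M), so D-series; mu = 7 gives D_7.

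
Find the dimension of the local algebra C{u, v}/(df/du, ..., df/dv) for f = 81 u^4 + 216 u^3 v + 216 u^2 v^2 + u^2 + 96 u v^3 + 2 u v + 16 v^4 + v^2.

3

The Hessian of f at 0 has rank 1. Corank 1: A-series; mu = 3 gives A_3.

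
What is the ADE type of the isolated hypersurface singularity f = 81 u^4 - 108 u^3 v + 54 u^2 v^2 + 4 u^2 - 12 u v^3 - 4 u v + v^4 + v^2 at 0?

A_{3}

The Hessian of f at 0 has rank 1. Corank 1: A-series; mu = 3 gives A_3.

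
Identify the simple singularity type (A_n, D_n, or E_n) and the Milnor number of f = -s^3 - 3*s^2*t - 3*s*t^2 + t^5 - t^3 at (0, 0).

Type E_8, Milnor number mu = 8.

The Hessian of f at 0 is [[0, 0], [0, 0]] with rank 0, so corank 2. A Groebner basis of the Jacobian ideal J(f) in C{s,t} is {t^4, s^2 + 2*s*t + t^2}; counting standard monomials gives mu = 8. Corank 2; j^3 = -(s + t)^3 is a perfect cube, so E-series; the 5-jet and mu = 8 give E_8.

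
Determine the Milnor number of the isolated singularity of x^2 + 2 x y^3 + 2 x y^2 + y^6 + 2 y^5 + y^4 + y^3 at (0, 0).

The Hessian of f at 0 has rank 1. Corank 1: A-series; mu = 2 gives A_2.

2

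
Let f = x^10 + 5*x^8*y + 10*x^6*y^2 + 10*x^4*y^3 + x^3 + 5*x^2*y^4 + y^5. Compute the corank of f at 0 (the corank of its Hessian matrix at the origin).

2

The Hessian at 0 is [[0, 0], [0, 0]] of rank 0; hence corank 2.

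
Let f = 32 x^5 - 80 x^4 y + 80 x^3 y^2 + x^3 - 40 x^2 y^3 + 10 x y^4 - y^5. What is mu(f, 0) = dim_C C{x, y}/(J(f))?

The Hessian of f at 0 has rank 0. Corank 2; j^3 = x^3 is a perfect cube, so E-series; the 5-jet and mu = 8 give E_8.

8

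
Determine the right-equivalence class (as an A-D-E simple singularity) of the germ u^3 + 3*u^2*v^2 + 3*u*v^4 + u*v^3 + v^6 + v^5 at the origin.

E_{7}

The Hessian of f at 0 has rank 0. Corank 2; j^3 = u^3 is a perfect cube, so E-series; the 4-jet and mu = 7 give E_7.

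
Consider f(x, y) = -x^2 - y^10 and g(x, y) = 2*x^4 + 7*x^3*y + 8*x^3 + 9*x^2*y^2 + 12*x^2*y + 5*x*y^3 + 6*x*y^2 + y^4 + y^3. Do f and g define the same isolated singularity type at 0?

The Hessian of f at 0 has rank 1. Corank 1: A-series; mu = 9 gives A_9. The Hessian of g at 0 has rank 0. Corank 2; j^3 = (2*x + y)^3 is a perfect cube, so E-series; the 4-jet and mu = 7 give E_7. f is A_9 but g is E_7, hence not right-equivalent.

No.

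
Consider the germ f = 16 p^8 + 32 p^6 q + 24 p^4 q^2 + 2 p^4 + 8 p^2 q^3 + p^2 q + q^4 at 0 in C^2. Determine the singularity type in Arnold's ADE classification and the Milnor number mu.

Type D_5, Milnor number mu = 5.

The Hessian of f at 0 has rank 0. Corank 2; j^3 = p^2*q has shape L^2 M (L != M), so D-series; mu = 5 gives D_5.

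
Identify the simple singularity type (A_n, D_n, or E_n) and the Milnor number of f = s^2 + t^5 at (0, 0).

The Hessian of f at 0 is [[2, 0], [0, 0]] with rank 1, so corank 1. A Groebner basis of the Jacobian ideal J(f) in C{s,t} is {t^4, s}; counting standard monomials gives mu = 4. Corank 1: A-series; mu = 4 gives A_4.

Type A_{4}, Milnor number mu = 4.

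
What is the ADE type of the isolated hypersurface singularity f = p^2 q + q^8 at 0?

The Hessian of f at 0 has rank 0. Corank 2; j^3 = p^2*q has shape L^2 M (L != M), so D-series; mu = 9 gives D_9.

D9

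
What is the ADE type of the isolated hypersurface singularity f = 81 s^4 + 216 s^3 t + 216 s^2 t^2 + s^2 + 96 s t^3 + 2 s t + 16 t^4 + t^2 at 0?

The Hessian of f at 0 is [[2, 2], [2, 2]] with rank 1, so corank 1. A Groebner basis of the Jacobian ideal J(f) in C{s,t} is {t^3, s + t}; counting standard monomials gives mu = 3. Corank 1: A-series; mu = 3 gives A_3.

A_{3}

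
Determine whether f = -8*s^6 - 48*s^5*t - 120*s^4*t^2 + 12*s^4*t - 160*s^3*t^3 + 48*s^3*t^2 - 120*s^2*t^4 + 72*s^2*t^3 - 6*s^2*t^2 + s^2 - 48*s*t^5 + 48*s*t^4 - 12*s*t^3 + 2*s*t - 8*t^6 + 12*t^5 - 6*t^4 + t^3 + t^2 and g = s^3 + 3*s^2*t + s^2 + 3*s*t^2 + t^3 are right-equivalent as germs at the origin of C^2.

Yes.

The Hessian of f at 0 has rank 1. Corank 1: A-series; mu = 2 gives A_2. The Hessian of g at 0 has rank 1. Corank 1: A-series; mu = 2 gives A_2. Both have type A_2, hence right-equivalent.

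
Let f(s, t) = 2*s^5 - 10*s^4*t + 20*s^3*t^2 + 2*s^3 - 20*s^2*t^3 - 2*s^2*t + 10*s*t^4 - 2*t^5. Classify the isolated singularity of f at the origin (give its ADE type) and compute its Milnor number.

Type D6, Milnor number mu = 6.

The Hessian of f at 0 is [[0, 0], [0, 0]] with rank 0, so corank 2. A Groebner basis of the Jacobian ideal J(f) in C{s,t} is {s*t/5 + t^4, s*t^2, s^2 - s*t}; counting standard monomials gives mu = 6. Corank 2; j^3 = 2*s^2*(s - t) has shape L^2 M (L != M), so D-series; mu = 6 gives D_6.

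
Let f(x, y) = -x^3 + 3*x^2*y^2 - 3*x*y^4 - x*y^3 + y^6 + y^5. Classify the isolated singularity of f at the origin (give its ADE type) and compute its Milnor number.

Type E_{7}, Milnor number mu = 7.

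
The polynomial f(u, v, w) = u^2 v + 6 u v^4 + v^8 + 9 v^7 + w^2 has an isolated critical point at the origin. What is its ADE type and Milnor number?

Type D9, Milnor number mu = 9.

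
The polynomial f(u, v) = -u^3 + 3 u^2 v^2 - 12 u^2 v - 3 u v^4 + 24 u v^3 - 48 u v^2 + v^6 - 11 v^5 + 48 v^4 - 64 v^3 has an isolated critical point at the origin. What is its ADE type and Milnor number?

Type E_8, Milnor number mu = 8.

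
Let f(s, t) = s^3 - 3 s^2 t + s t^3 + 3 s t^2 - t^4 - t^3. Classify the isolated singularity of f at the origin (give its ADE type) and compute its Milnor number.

The Hessian of f at 0 has rank 0. Corank 2; j^3 = (s - t)^3 is a perfect cube, so E-series; the 4-jet and mu = 7 give E_7.

Type E7, Milnor number mu = 7.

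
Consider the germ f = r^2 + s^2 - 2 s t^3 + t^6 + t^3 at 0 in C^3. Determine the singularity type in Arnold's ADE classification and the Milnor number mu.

Type A_2, Milnor number mu = 2.

The Hessian of f at 0 is [[2, 0, 0], [0, 0, 0], [0, 0, 2]] with rank 2, so corank 1. A Groebner basis of the Jacobian ideal J(f) in C{s,t,r} is {t^2, s, r}; counting standard monomials gives mu = 2. Corank 1: A-series; mu = 2 gives A_2.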